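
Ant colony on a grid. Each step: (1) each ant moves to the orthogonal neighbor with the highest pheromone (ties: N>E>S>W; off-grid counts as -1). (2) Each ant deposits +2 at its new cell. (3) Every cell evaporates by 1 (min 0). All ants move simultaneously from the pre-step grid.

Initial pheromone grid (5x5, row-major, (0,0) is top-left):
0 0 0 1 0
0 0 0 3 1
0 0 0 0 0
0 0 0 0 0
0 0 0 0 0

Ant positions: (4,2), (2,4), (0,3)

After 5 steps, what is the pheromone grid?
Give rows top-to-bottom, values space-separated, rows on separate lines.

After step 1: ants at (3,2),(1,4),(1,3)
  0 0 0 0 0
  0 0 0 4 2
  0 0 0 0 0
  0 0 1 0 0
  0 0 0 0 0
After step 2: ants at (2,2),(1,3),(1,4)
  0 0 0 0 0
  0 0 0 5 3
  0 0 1 0 0
  0 0 0 0 0
  0 0 0 0 0
After step 3: ants at (1,2),(1,4),(1,3)
  0 0 0 0 0
  0 0 1 6 4
  0 0 0 0 0
  0 0 0 0 0
  0 0 0 0 0
After step 4: ants at (1,3),(1,3),(1,4)
  0 0 0 0 0
  0 0 0 9 5
  0 0 0 0 0
  0 0 0 0 0
  0 0 0 0 0
After step 5: ants at (1,4),(1,4),(1,3)
  0 0 0 0 0
  0 0 0 10 8
  0 0 0 0 0
  0 0 0 0 0
  0 0 0 0 0

0 0 0 0 0
0 0 0 10 8
0 0 0 0 0
0 0 0 0 0
0 0 0 0 0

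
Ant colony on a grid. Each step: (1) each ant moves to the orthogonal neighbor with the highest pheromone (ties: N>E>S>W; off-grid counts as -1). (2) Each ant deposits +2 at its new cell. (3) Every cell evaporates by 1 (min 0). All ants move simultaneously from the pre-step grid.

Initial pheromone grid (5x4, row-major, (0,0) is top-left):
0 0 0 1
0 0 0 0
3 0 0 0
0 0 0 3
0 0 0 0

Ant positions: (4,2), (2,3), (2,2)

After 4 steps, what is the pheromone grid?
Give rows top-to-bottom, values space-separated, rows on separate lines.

After step 1: ants at (3,2),(3,3),(1,2)
  0 0 0 0
  0 0 1 0
  2 0 0 0
  0 0 1 4
  0 0 0 0
After step 2: ants at (3,3),(3,2),(0,2)
  0 0 1 0
  0 0 0 0
  1 0 0 0
  0 0 2 5
  0 0 0 0
After step 3: ants at (3,2),(3,3),(0,3)
  0 0 0 1
  0 0 0 0
  0 0 0 0
  0 0 3 6
  0 0 0 0
After step 4: ants at (3,3),(3,2),(1,3)
  0 0 0 0
  0 0 0 1
  0 0 0 0
  0 0 4 7
  0 0 0 0

0 0 0 0
0 0 0 1
0 0 0 0
0 0 4 7
0 0 0 0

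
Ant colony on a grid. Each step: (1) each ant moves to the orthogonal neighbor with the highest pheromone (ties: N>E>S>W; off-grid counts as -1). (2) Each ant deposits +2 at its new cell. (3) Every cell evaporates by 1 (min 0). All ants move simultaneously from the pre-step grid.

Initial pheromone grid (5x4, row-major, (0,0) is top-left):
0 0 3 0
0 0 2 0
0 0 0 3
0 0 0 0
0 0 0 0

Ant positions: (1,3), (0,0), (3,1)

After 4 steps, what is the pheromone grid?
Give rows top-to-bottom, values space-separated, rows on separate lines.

After step 1: ants at (2,3),(0,1),(2,1)
  0 1 2 0
  0 0 1 0
  0 1 0 4
  0 0 0 0
  0 0 0 0
After step 2: ants at (1,3),(0,2),(1,1)
  0 0 3 0
  0 1 0 1
  0 0 0 3
  0 0 0 0
  0 0 0 0
After step 3: ants at (2,3),(0,3),(0,1)
  0 1 2 1
  0 0 0 0
  0 0 0 4
  0 0 0 0
  0 0 0 0
After step 4: ants at (1,3),(0,2),(0,2)
  0 0 5 0
  0 0 0 1
  0 0 0 3
  0 0 0 0
  0 0 0 0

0 0 5 0
0 0 0 1
0 0 0 3
0 0 0 0
0 0 0 0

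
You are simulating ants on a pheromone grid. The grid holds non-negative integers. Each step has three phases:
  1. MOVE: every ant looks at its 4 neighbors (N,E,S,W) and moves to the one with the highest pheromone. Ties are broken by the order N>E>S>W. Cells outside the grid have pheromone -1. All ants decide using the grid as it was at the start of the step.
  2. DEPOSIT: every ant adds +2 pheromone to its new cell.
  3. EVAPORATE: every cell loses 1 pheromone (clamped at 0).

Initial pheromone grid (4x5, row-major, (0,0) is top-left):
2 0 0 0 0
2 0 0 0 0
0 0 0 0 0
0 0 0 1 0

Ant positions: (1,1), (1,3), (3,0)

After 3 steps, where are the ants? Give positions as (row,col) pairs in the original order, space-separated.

Step 1: ant0:(1,1)->W->(1,0) | ant1:(1,3)->N->(0,3) | ant2:(3,0)->N->(2,0)
  grid max=3 at (1,0)
Step 2: ant0:(1,0)->N->(0,0) | ant1:(0,3)->E->(0,4) | ant2:(2,0)->N->(1,0)
  grid max=4 at (1,0)
Step 3: ant0:(0,0)->S->(1,0) | ant1:(0,4)->S->(1,4) | ant2:(1,0)->N->(0,0)
  grid max=5 at (1,0)

(1,0) (1,4) (0,0)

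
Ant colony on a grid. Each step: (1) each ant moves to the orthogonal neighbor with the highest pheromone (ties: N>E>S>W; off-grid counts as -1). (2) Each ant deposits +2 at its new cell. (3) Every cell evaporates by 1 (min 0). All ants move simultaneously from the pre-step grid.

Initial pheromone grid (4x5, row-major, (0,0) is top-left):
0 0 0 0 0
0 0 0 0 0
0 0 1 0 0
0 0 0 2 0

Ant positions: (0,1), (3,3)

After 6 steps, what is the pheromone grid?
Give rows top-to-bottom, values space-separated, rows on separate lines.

After step 1: ants at (0,2),(2,3)
  0 0 1 0 0
  0 0 0 0 0
  0 0 0 1 0
  0 0 0 1 0
After step 2: ants at (0,3),(3,3)
  0 0 0 1 0
  0 0 0 0 0
  0 0 0 0 0
  0 0 0 2 0
After step 3: ants at (0,4),(2,3)
  0 0 0 0 1
  0 0 0 0 0
  0 0 0 1 0
  0 0 0 1 0
After step 4: ants at (1,4),(3,3)
  0 0 0 0 0
  0 0 0 0 1
  0 0 0 0 0
  0 0 0 2 0
After step 5: ants at (0,4),(2,3)
  0 0 0 0 1
  0 0 0 0 0
  0 0 0 1 0
  0 0 0 1 0
After step 6: ants at (1,4),(3,3)
  0 0 0 0 0
  0 0 0 0 1
  0 0 0 0 0
  0 0 0 2 0

0 0 0 0 0
0 0 0 0 1
0 0 0 0 0
0 0 0 2 0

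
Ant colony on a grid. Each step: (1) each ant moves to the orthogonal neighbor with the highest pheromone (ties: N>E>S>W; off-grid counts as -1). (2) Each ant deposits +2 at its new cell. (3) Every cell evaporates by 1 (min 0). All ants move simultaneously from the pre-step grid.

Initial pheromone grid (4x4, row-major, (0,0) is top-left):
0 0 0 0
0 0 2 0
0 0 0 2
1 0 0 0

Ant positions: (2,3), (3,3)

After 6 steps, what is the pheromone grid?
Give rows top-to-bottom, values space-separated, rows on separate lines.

After step 1: ants at (1,3),(2,3)
  0 0 0 0
  0 0 1 1
  0 0 0 3
  0 0 0 0
After step 2: ants at (2,3),(1,3)
  0 0 0 0
  0 0 0 2
  0 0 0 4
  0 0 0 0
After step 3: ants at (1,3),(2,3)
  0 0 0 0
  0 0 0 3
  0 0 0 5
  0 0 0 0
After step 4: ants at (2,3),(1,3)
  0 0 0 0
  0 0 0 4
  0 0 0 6
  0 0 0 0
After step 5: ants at (1,3),(2,3)
  0 0 0 0
  0 0 0 5
  0 0 0 7
  0 0 0 0
After step 6: ants at (2,3),(1,3)
  0 0 0 0
  0 0 0 6
  0 0 0 8
  0 0 0 0

0 0 0 0
0 0 0 6
0 0 0 8
0 0 0 0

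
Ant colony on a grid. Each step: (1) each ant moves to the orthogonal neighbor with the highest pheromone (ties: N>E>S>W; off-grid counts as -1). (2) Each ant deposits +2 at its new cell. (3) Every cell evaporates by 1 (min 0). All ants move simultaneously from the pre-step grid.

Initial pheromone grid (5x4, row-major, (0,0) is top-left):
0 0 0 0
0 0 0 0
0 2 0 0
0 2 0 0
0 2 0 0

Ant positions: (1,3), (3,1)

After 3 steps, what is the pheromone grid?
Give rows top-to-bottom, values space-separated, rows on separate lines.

After step 1: ants at (0,3),(2,1)
  0 0 0 1
  0 0 0 0
  0 3 0 0
  0 1 0 0
  0 1 0 0
After step 2: ants at (1,3),(3,1)
  0 0 0 0
  0 0 0 1
  0 2 0 0
  0 2 0 0
  0 0 0 0
After step 3: ants at (0,3),(2,1)
  0 0 0 1
  0 0 0 0
  0 3 0 0
  0 1 0 0
  0 0 0 0

0 0 0 1
0 0 0 0
0 3 0 0
0 1 0 0
0 0 0 0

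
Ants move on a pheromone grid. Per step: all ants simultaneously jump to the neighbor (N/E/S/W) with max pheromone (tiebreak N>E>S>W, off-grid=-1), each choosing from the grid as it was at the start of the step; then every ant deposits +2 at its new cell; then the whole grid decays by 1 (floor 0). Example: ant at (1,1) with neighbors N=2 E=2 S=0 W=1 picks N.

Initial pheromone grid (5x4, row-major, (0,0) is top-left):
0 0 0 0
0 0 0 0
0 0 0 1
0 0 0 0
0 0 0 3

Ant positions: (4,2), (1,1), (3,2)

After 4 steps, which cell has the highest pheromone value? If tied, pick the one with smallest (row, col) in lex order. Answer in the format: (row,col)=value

Step 1: ant0:(4,2)->E->(4,3) | ant1:(1,1)->N->(0,1) | ant2:(3,2)->N->(2,2)
  grid max=4 at (4,3)
Step 2: ant0:(4,3)->N->(3,3) | ant1:(0,1)->E->(0,2) | ant2:(2,2)->N->(1,2)
  grid max=3 at (4,3)
Step 3: ant0:(3,3)->S->(4,3) | ant1:(0,2)->S->(1,2) | ant2:(1,2)->N->(0,2)
  grid max=4 at (4,3)
Step 4: ant0:(4,3)->N->(3,3) | ant1:(1,2)->N->(0,2) | ant2:(0,2)->S->(1,2)
  grid max=3 at (0,2)
Final grid:
  0 0 3 0
  0 0 3 0
  0 0 0 0
  0 0 0 1
  0 0 0 3
Max pheromone 3 at (0,2)

Answer: (0,2)=3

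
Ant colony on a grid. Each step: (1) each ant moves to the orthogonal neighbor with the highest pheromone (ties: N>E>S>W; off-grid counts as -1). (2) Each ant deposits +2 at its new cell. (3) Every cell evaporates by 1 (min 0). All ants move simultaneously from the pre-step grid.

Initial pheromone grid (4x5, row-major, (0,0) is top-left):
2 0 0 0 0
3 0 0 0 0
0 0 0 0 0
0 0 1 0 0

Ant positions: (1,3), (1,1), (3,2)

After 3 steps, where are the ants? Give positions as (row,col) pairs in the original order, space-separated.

Step 1: ant0:(1,3)->N->(0,3) | ant1:(1,1)->W->(1,0) | ant2:(3,2)->N->(2,2)
  grid max=4 at (1,0)
Step 2: ant0:(0,3)->E->(0,4) | ant1:(1,0)->N->(0,0) | ant2:(2,2)->N->(1,2)
  grid max=3 at (1,0)
Step 3: ant0:(0,4)->S->(1,4) | ant1:(0,0)->S->(1,0) | ant2:(1,2)->N->(0,2)
  grid max=4 at (1,0)

(1,4) (1,0) (0,2)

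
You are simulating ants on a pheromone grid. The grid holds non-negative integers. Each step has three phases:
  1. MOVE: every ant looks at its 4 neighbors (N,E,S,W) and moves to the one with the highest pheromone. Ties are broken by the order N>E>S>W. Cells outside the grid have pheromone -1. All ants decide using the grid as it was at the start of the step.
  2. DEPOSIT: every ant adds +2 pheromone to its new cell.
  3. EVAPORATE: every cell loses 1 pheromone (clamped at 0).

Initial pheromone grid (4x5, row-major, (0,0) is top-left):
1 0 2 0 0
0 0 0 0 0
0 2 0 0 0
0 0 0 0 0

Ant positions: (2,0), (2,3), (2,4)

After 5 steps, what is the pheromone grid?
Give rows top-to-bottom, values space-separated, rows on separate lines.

After step 1: ants at (2,1),(1,3),(1,4)
  0 0 1 0 0
  0 0 0 1 1
  0 3 0 0 0
  0 0 0 0 0
After step 2: ants at (1,1),(1,4),(1,3)
  0 0 0 0 0
  0 1 0 2 2
  0 2 0 0 0
  0 0 0 0 0
After step 3: ants at (2,1),(1,3),(1,4)
  0 0 0 0 0
  0 0 0 3 3
  0 3 0 0 0
  0 0 0 0 0
After step 4: ants at (1,1),(1,4),(1,3)
  0 0 0 0 0
  0 1 0 4 4
  0 2 0 0 0
  0 0 0 0 0
After step 5: ants at (2,1),(1,3),(1,4)
  0 0 0 0 0
  0 0 0 5 5
  0 3 0 0 0
  0 0 0 0 0

0 0 0 0 0
0 0 0 5 5
0 3 0 0 0
0 0 0 0 0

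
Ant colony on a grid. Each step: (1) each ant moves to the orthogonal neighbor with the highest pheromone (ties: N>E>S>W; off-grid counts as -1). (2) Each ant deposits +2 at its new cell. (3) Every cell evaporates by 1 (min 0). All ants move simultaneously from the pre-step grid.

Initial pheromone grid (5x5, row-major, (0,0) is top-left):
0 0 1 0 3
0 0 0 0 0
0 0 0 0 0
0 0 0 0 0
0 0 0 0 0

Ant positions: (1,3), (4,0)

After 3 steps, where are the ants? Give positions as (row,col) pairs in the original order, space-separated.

Step 1: ant0:(1,3)->N->(0,3) | ant1:(4,0)->N->(3,0)
  grid max=2 at (0,4)
Step 2: ant0:(0,3)->E->(0,4) | ant1:(3,0)->N->(2,0)
  grid max=3 at (0,4)
Step 3: ant0:(0,4)->S->(1,4) | ant1:(2,0)->N->(1,0)
  grid max=2 at (0,4)

(1,4) (1,0)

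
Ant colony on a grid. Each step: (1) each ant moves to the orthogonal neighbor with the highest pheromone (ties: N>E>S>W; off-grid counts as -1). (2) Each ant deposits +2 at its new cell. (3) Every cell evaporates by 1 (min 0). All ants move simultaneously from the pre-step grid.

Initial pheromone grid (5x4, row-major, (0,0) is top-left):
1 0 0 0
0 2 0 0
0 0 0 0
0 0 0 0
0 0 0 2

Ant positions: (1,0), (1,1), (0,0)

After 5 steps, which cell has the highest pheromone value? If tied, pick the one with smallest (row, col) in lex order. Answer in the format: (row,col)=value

Step 1: ant0:(1,0)->E->(1,1) | ant1:(1,1)->N->(0,1) | ant2:(0,0)->E->(0,1)
  grid max=3 at (0,1)
Step 2: ant0:(1,1)->N->(0,1) | ant1:(0,1)->S->(1,1) | ant2:(0,1)->S->(1,1)
  grid max=6 at (1,1)
Step 3: ant0:(0,1)->S->(1,1) | ant1:(1,1)->N->(0,1) | ant2:(1,1)->N->(0,1)
  grid max=7 at (0,1)
Step 4: ant0:(1,1)->N->(0,1) | ant1:(0,1)->S->(1,1) | ant2:(0,1)->S->(1,1)
  grid max=10 at (1,1)
Step 5: ant0:(0,1)->S->(1,1) | ant1:(1,1)->N->(0,1) | ant2:(1,1)->N->(0,1)
  grid max=11 at (0,1)
Final grid:
  0 11 0 0
  0 11 0 0
  0 0 0 0
  0 0 0 0
  0 0 0 0
Max pheromone 11 at (0,1)

Answer: (0,1)=11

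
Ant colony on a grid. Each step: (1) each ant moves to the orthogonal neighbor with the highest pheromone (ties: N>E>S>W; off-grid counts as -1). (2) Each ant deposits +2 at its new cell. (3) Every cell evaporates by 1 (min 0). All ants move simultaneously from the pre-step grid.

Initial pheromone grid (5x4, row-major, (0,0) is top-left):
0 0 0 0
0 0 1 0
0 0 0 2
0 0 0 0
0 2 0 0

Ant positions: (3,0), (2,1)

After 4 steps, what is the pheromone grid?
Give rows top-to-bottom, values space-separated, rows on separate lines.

After step 1: ants at (2,0),(1,1)
  0 0 0 0
  0 1 0 0
  1 0 0 1
  0 0 0 0
  0 1 0 0
After step 2: ants at (1,0),(0,1)
  0 1 0 0
  1 0 0 0
  0 0 0 0
  0 0 0 0
  0 0 0 0
After step 3: ants at (0,0),(0,2)
  1 0 1 0
  0 0 0 0
  0 0 0 0
  0 0 0 0
  0 0 0 0
After step 4: ants at (0,1),(0,3)
  0 1 0 1
  0 0 0 0
  0 0 0 0
  0 0 0 0
  0 0 0 0

0 1 0 1
0 0 0 0
0 0 0 0
0 0 0 0
0 0 0 0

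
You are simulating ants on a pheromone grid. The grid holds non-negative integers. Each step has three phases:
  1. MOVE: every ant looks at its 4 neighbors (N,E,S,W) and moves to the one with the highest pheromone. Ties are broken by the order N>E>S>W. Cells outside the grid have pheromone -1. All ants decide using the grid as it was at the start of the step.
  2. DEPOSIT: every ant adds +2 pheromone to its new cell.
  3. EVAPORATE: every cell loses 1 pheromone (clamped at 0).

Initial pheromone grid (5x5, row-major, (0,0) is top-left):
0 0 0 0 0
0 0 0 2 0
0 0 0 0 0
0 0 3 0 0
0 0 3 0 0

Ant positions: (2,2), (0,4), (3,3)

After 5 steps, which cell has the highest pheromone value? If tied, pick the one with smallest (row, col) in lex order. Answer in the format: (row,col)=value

Step 1: ant0:(2,2)->S->(3,2) | ant1:(0,4)->S->(1,4) | ant2:(3,3)->W->(3,2)
  grid max=6 at (3,2)
Step 2: ant0:(3,2)->S->(4,2) | ant1:(1,4)->W->(1,3) | ant2:(3,2)->S->(4,2)
  grid max=5 at (3,2)
Step 3: ant0:(4,2)->N->(3,2) | ant1:(1,3)->N->(0,3) | ant2:(4,2)->N->(3,2)
  grid max=8 at (3,2)
Step 4: ant0:(3,2)->S->(4,2) | ant1:(0,3)->S->(1,3) | ant2:(3,2)->S->(4,2)
  grid max=7 at (3,2)
Step 5: ant0:(4,2)->N->(3,2) | ant1:(1,3)->N->(0,3) | ant2:(4,2)->N->(3,2)
  grid max=10 at (3,2)
Final grid:
  0 0 0 1 0
  0 0 0 1 0
  0 0 0 0 0
  0 0 10 0 0
  0 0 6 0 0
Max pheromone 10 at (3,2)

Answer: (3,2)=10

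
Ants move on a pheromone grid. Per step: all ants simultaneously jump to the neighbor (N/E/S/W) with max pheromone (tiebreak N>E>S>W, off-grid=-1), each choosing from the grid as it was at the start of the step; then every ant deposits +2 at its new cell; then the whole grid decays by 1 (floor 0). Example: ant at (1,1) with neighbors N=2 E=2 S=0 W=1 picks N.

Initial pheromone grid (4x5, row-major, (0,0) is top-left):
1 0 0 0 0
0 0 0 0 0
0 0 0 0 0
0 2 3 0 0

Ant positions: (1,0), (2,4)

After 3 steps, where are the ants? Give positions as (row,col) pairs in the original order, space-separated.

Step 1: ant0:(1,0)->N->(0,0) | ant1:(2,4)->N->(1,4)
  grid max=2 at (0,0)
Step 2: ant0:(0,0)->E->(0,1) | ant1:(1,4)->N->(0,4)
  grid max=1 at (0,0)
Step 3: ant0:(0,1)->W->(0,0) | ant1:(0,4)->S->(1,4)
  grid max=2 at (0,0)

(0,0) (1,4)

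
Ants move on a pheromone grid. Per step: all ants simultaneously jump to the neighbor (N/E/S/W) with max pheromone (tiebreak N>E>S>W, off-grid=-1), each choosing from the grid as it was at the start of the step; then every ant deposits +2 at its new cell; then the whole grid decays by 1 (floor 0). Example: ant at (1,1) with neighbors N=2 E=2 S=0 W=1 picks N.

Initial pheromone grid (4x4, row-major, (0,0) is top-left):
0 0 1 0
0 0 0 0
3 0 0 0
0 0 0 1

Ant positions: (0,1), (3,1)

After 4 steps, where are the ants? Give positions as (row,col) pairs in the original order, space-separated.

Step 1: ant0:(0,1)->E->(0,2) | ant1:(3,1)->N->(2,1)
  grid max=2 at (0,2)
Step 2: ant0:(0,2)->E->(0,3) | ant1:(2,1)->W->(2,0)
  grid max=3 at (2,0)
Step 3: ant0:(0,3)->W->(0,2) | ant1:(2,0)->N->(1,0)
  grid max=2 at (0,2)
Step 4: ant0:(0,2)->E->(0,3) | ant1:(1,0)->S->(2,0)
  grid max=3 at (2,0)

(0,3) (2,0)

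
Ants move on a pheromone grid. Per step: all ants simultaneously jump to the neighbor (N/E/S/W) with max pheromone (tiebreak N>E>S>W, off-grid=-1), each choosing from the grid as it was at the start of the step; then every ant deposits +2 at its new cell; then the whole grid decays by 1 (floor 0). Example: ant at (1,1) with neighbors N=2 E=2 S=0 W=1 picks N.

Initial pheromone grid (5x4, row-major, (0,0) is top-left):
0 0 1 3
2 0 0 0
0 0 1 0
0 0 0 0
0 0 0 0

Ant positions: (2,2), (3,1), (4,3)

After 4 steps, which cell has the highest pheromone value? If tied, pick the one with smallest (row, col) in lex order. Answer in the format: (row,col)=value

Step 1: ant0:(2,2)->N->(1,2) | ant1:(3,1)->N->(2,1) | ant2:(4,3)->N->(3,3)
  grid max=2 at (0,3)
Step 2: ant0:(1,2)->N->(0,2) | ant1:(2,1)->N->(1,1) | ant2:(3,3)->N->(2,3)
  grid max=1 at (0,2)
Step 3: ant0:(0,2)->E->(0,3) | ant1:(1,1)->N->(0,1) | ant2:(2,3)->N->(1,3)
  grid max=2 at (0,3)
Step 4: ant0:(0,3)->S->(1,3) | ant1:(0,1)->E->(0,2) | ant2:(1,3)->N->(0,3)
  grid max=3 at (0,3)
Final grid:
  0 0 1 3
  0 0 0 2
  0 0 0 0
  0 0 0 0
  0 0 0 0
Max pheromone 3 at (0,3)

Answer: (0,3)=3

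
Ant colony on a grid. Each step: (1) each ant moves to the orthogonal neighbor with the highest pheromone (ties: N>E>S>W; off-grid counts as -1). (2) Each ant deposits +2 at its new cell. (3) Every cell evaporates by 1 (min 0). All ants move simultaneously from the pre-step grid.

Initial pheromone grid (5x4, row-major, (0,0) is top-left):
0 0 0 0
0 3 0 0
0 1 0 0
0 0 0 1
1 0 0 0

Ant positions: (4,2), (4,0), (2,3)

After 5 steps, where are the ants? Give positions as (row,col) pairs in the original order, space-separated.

Step 1: ant0:(4,2)->N->(3,2) | ant1:(4,0)->N->(3,0) | ant2:(2,3)->S->(3,3)
  grid max=2 at (1,1)
Step 2: ant0:(3,2)->E->(3,3) | ant1:(3,0)->N->(2,0) | ant2:(3,3)->W->(3,2)
  grid max=3 at (3,3)
Step 3: ant0:(3,3)->W->(3,2) | ant1:(2,0)->N->(1,0) | ant2:(3,2)->E->(3,3)
  grid max=4 at (3,3)
Step 4: ant0:(3,2)->E->(3,3) | ant1:(1,0)->N->(0,0) | ant2:(3,3)->W->(3,2)
  grid max=5 at (3,3)
Step 5: ant0:(3,3)->W->(3,2) | ant1:(0,0)->E->(0,1) | ant2:(3,2)->E->(3,3)
  grid max=6 at (3,3)

(3,2) (0,1) (3,3)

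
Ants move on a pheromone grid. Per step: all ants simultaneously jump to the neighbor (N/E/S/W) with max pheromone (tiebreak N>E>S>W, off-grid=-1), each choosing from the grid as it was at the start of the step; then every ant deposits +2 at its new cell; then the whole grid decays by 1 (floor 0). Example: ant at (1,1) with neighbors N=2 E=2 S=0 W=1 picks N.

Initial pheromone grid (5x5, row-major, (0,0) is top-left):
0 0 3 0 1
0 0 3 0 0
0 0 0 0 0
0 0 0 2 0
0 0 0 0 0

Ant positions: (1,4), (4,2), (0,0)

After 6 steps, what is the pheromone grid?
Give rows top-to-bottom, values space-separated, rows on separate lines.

After step 1: ants at (0,4),(3,2),(0,1)
  0 1 2 0 2
  0 0 2 0 0
  0 0 0 0 0
  0 0 1 1 0
  0 0 0 0 0
After step 2: ants at (1,4),(3,3),(0,2)
  0 0 3 0 1
  0 0 1 0 1
  0 0 0 0 0
  0 0 0 2 0
  0 0 0 0 0
After step 3: ants at (0,4),(2,3),(1,2)
  0 0 2 0 2
  0 0 2 0 0
  0 0 0 1 0
  0 0 0 1 0
  0 0 0 0 0
After step 4: ants at (1,4),(3,3),(0,2)
  0 0 3 0 1
  0 0 1 0 1
  0 0 0 0 0
  0 0 0 2 0
  0 0 0 0 0
After step 5: ants at (0,4),(2,3),(1,2)
  0 0 2 0 2
  0 0 2 0 0
  0 0 0 1 0
  0 0 0 1 0
  0 0 0 0 0
After step 6: ants at (1,4),(3,3),(0,2)
  0 0 3 0 1
  0 0 1 0 1
  0 0 0 0 0
  0 0 0 2 0
  0 0 0 0 0

0 0 3 0 1
0 0 1 0 1
0 0 0 0 0
0 0 0 2 0
0 0 0 0 0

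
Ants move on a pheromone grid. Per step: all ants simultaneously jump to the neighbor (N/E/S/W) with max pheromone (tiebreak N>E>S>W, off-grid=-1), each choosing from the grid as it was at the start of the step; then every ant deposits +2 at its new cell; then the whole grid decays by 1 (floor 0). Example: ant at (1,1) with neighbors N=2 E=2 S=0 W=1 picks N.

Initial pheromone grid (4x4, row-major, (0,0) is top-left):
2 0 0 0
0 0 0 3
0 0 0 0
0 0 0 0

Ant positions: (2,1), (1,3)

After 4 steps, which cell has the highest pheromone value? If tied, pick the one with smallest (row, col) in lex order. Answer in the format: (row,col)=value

Step 1: ant0:(2,1)->N->(1,1) | ant1:(1,3)->N->(0,3)
  grid max=2 at (1,3)
Step 2: ant0:(1,1)->N->(0,1) | ant1:(0,3)->S->(1,3)
  grid max=3 at (1,3)
Step 3: ant0:(0,1)->E->(0,2) | ant1:(1,3)->N->(0,3)
  grid max=2 at (1,3)
Step 4: ant0:(0,2)->E->(0,3) | ant1:(0,3)->S->(1,3)
  grid max=3 at (1,3)
Final grid:
  0 0 0 2
  0 0 0 3
  0 0 0 0
  0 0 0 0
Max pheromone 3 at (1,3)

Answer: (1,3)=3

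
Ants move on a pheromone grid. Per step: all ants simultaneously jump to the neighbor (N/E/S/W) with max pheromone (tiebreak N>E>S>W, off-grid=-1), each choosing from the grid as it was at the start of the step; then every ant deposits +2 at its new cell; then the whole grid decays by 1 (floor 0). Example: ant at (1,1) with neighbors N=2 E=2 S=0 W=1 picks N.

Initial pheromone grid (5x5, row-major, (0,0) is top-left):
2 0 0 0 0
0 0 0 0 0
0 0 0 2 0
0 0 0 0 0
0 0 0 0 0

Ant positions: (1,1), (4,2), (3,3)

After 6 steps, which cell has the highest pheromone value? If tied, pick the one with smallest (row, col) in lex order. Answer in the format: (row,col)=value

Step 1: ant0:(1,1)->N->(0,1) | ant1:(4,2)->N->(3,2) | ant2:(3,3)->N->(2,3)
  grid max=3 at (2,3)
Step 2: ant0:(0,1)->W->(0,0) | ant1:(3,2)->N->(2,2) | ant2:(2,3)->N->(1,3)
  grid max=2 at (0,0)
Step 3: ant0:(0,0)->E->(0,1) | ant1:(2,2)->E->(2,3) | ant2:(1,3)->S->(2,3)
  grid max=5 at (2,3)
Step 4: ant0:(0,1)->W->(0,0) | ant1:(2,3)->N->(1,3) | ant2:(2,3)->N->(1,3)
  grid max=4 at (2,3)
Step 5: ant0:(0,0)->E->(0,1) | ant1:(1,3)->S->(2,3) | ant2:(1,3)->S->(2,3)
  grid max=7 at (2,3)
Step 6: ant0:(0,1)->W->(0,0) | ant1:(2,3)->N->(1,3) | ant2:(2,3)->N->(1,3)
  grid max=6 at (2,3)
Final grid:
  2 0 0 0 0
  0 0 0 5 0
  0 0 0 6 0
  0 0 0 0 0
  0 0 0 0 0
Max pheromone 6 at (2,3)

Answer: (2,3)=6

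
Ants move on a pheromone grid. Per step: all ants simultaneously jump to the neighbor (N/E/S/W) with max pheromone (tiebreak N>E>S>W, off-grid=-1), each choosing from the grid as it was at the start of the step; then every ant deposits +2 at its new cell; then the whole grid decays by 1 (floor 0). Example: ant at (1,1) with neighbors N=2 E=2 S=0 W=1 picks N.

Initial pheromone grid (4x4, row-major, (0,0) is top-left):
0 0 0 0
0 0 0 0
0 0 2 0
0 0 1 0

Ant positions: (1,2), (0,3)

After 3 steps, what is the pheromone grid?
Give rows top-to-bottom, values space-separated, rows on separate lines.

After step 1: ants at (2,2),(1,3)
  0 0 0 0
  0 0 0 1
  0 0 3 0
  0 0 0 0
After step 2: ants at (1,2),(0,3)
  0 0 0 1
  0 0 1 0
  0 0 2 0
  0 0 0 0
After step 3: ants at (2,2),(1,3)
  0 0 0 0
  0 0 0 1
  0 0 3 0
  0 0 0 0

0 0 0 0
0 0 0 1
0 0 3 0
0 0 0 0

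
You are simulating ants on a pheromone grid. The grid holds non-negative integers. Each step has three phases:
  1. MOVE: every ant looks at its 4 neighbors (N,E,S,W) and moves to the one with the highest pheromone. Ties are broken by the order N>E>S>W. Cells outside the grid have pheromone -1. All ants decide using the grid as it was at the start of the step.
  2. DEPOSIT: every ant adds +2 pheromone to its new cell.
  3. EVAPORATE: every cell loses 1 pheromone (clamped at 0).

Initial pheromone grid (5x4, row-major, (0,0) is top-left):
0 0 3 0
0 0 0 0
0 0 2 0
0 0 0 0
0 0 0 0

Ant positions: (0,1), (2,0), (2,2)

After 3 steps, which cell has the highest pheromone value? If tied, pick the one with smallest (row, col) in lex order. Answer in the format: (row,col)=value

Answer: (0,2)=6

Derivation:
Step 1: ant0:(0,1)->E->(0,2) | ant1:(2,0)->N->(1,0) | ant2:(2,2)->N->(1,2)
  grid max=4 at (0,2)
Step 2: ant0:(0,2)->S->(1,2) | ant1:(1,0)->N->(0,0) | ant2:(1,2)->N->(0,2)
  grid max=5 at (0,2)
Step 3: ant0:(1,2)->N->(0,2) | ant1:(0,0)->E->(0,1) | ant2:(0,2)->S->(1,2)
  grid max=6 at (0,2)
Final grid:
  0 1 6 0
  0 0 3 0
  0 0 0 0
  0 0 0 0
  0 0 0 0
Max pheromone 6 at (0,2)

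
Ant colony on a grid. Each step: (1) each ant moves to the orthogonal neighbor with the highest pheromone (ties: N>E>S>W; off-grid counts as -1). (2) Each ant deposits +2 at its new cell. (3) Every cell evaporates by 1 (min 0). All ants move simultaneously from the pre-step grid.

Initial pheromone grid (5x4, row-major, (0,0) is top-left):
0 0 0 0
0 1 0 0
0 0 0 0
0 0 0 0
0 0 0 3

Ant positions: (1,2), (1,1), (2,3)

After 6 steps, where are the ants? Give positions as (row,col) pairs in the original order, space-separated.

Step 1: ant0:(1,2)->W->(1,1) | ant1:(1,1)->N->(0,1) | ant2:(2,3)->N->(1,3)
  grid max=2 at (1,1)
Step 2: ant0:(1,1)->N->(0,1) | ant1:(0,1)->S->(1,1) | ant2:(1,3)->N->(0,3)
  grid max=3 at (1,1)
Step 3: ant0:(0,1)->S->(1,1) | ant1:(1,1)->N->(0,1) | ant2:(0,3)->S->(1,3)
  grid max=4 at (1,1)
Step 4: ant0:(1,1)->N->(0,1) | ant1:(0,1)->S->(1,1) | ant2:(1,3)->N->(0,3)
  grid max=5 at (1,1)
Step 5: ant0:(0,1)->S->(1,1) | ant1:(1,1)->N->(0,1) | ant2:(0,3)->S->(1,3)
  grid max=6 at (1,1)
Step 6: ant0:(1,1)->N->(0,1) | ant1:(0,1)->S->(1,1) | ant2:(1,3)->N->(0,3)
  grid max=7 at (1,1)

(0,1) (1,1) (0,3)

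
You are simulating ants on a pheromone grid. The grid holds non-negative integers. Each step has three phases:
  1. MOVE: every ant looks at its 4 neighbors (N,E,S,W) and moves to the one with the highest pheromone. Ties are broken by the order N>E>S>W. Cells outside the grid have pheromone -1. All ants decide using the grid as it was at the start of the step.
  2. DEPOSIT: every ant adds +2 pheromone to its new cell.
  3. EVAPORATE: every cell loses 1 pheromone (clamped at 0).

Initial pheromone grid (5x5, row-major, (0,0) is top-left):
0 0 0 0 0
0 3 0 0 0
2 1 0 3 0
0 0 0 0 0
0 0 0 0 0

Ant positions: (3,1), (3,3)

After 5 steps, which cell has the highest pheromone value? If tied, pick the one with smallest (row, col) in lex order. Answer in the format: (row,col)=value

Step 1: ant0:(3,1)->N->(2,1) | ant1:(3,3)->N->(2,3)
  grid max=4 at (2,3)
Step 2: ant0:(2,1)->N->(1,1) | ant1:(2,3)->N->(1,3)
  grid max=3 at (1,1)
Step 3: ant0:(1,1)->S->(2,1) | ant1:(1,3)->S->(2,3)
  grid max=4 at (2,3)
Step 4: ant0:(2,1)->N->(1,1) | ant1:(2,3)->N->(1,3)
  grid max=3 at (1,1)
Step 5: ant0:(1,1)->S->(2,1) | ant1:(1,3)->S->(2,3)
  grid max=4 at (2,3)
Final grid:
  0 0 0 0 0
  0 2 0 0 0
  0 2 0 4 0
  0 0 0 0 0
  0 0 0 0 0
Max pheromone 4 at (2,3)

Answer: (2,3)=4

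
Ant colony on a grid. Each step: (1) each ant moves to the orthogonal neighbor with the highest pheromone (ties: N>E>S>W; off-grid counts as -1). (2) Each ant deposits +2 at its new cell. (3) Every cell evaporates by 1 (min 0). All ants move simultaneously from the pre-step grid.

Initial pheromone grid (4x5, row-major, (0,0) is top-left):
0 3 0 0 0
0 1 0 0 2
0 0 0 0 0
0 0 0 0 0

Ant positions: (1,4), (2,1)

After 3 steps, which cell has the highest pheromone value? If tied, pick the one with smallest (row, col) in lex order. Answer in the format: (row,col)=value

Answer: (0,1)=2

Derivation:
Step 1: ant0:(1,4)->N->(0,4) | ant1:(2,1)->N->(1,1)
  grid max=2 at (0,1)
Step 2: ant0:(0,4)->S->(1,4) | ant1:(1,1)->N->(0,1)
  grid max=3 at (0,1)
Step 3: ant0:(1,4)->N->(0,4) | ant1:(0,1)->S->(1,1)
  grid max=2 at (0,1)
Final grid:
  0 2 0 0 1
  0 2 0 0 1
  0 0 0 0 0
  0 0 0 0 0
Max pheromone 2 at (0,1)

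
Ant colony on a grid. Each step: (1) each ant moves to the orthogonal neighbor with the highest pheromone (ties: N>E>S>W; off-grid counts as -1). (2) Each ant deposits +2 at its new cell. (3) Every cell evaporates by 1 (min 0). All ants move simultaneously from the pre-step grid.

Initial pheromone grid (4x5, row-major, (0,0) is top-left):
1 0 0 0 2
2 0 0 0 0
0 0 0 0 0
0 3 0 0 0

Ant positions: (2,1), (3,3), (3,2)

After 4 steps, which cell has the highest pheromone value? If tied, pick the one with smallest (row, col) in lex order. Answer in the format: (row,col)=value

Step 1: ant0:(2,1)->S->(3,1) | ant1:(3,3)->N->(2,3) | ant2:(3,2)->W->(3,1)
  grid max=6 at (3,1)
Step 2: ant0:(3,1)->N->(2,1) | ant1:(2,3)->N->(1,3) | ant2:(3,1)->N->(2,1)
  grid max=5 at (3,1)
Step 3: ant0:(2,1)->S->(3,1) | ant1:(1,3)->N->(0,3) | ant2:(2,1)->S->(3,1)
  grid max=8 at (3,1)
Step 4: ant0:(3,1)->N->(2,1) | ant1:(0,3)->E->(0,4) | ant2:(3,1)->N->(2,1)
  grid max=7 at (3,1)
Final grid:
  0 0 0 0 1
  0 0 0 0 0
  0 5 0 0 0
  0 7 0 0 0
Max pheromone 7 at (3,1)

Answer: (3,1)=7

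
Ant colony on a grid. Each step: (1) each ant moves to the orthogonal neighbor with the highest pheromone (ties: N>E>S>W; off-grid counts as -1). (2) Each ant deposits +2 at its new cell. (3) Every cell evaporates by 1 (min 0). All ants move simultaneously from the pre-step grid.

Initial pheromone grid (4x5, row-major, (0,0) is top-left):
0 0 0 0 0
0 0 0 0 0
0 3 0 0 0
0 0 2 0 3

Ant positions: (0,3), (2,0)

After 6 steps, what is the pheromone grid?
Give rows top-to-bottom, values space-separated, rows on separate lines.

After step 1: ants at (0,4),(2,1)
  0 0 0 0 1
  0 0 0 0 0
  0 4 0 0 0
  0 0 1 0 2
After step 2: ants at (1,4),(1,1)
  0 0 0 0 0
  0 1 0 0 1
  0 3 0 0 0
  0 0 0 0 1
After step 3: ants at (0,4),(2,1)
  0 0 0 0 1
  0 0 0 0 0
  0 4 0 0 0
  0 0 0 0 0
After step 4: ants at (1,4),(1,1)
  0 0 0 0 0
  0 1 0 0 1
  0 3 0 0 0
  0 0 0 0 0
After step 5: ants at (0,4),(2,1)
  0 0 0 0 1
  0 0 0 0 0
  0 4 0 0 0
  0 0 0 0 0
After step 6: ants at (1,4),(1,1)
  0 0 0 0 0
  0 1 0 0 1
  0 3 0 0 0
  0 0 0 0 0

0 0 0 0 0
0 1 0 0 1
0 3 0 0 0
0 0 0 0 0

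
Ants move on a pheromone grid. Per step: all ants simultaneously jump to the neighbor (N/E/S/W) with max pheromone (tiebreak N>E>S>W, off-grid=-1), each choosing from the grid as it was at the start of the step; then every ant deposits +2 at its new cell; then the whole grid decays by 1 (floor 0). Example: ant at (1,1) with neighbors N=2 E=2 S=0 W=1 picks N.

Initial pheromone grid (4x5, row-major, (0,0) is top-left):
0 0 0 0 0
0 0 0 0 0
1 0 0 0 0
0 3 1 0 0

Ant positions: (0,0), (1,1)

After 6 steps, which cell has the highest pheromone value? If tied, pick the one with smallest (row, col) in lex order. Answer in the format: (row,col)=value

Answer: (0,2)=7

Derivation:
Step 1: ant0:(0,0)->E->(0,1) | ant1:(1,1)->N->(0,1)
  grid max=3 at (0,1)
Step 2: ant0:(0,1)->E->(0,2) | ant1:(0,1)->E->(0,2)
  grid max=3 at (0,2)
Step 3: ant0:(0,2)->W->(0,1) | ant1:(0,2)->W->(0,1)
  grid max=5 at (0,1)
Step 4: ant0:(0,1)->E->(0,2) | ant1:(0,1)->E->(0,2)
  grid max=5 at (0,2)
Step 5: ant0:(0,2)->W->(0,1) | ant1:(0,2)->W->(0,1)
  grid max=7 at (0,1)
Step 6: ant0:(0,1)->E->(0,2) | ant1:(0,1)->E->(0,2)
  grid max=7 at (0,2)
Final grid:
  0 6 7 0 0
  0 0 0 0 0
  0 0 0 0 0
  0 0 0 0 0
Max pheromone 7 at (0,2)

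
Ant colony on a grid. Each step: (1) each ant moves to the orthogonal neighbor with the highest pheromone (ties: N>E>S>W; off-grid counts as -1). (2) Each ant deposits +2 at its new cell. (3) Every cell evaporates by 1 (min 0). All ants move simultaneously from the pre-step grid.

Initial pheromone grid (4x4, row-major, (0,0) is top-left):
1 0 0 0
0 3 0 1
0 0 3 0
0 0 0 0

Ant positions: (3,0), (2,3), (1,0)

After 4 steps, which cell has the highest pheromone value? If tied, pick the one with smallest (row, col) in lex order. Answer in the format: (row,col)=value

Answer: (1,1)=5

Derivation:
Step 1: ant0:(3,0)->N->(2,0) | ant1:(2,3)->W->(2,2) | ant2:(1,0)->E->(1,1)
  grid max=4 at (1,1)
Step 2: ant0:(2,0)->N->(1,0) | ant1:(2,2)->N->(1,2) | ant2:(1,1)->N->(0,1)
  grid max=3 at (1,1)
Step 3: ant0:(1,0)->E->(1,1) | ant1:(1,2)->S->(2,2) | ant2:(0,1)->S->(1,1)
  grid max=6 at (1,1)
Step 4: ant0:(1,1)->N->(0,1) | ant1:(2,2)->N->(1,2) | ant2:(1,1)->N->(0,1)
  grid max=5 at (1,1)
Final grid:
  0 3 0 0
  0 5 1 0
  0 0 3 0
  0 0 0 0
Max pheromone 5 at (1,1)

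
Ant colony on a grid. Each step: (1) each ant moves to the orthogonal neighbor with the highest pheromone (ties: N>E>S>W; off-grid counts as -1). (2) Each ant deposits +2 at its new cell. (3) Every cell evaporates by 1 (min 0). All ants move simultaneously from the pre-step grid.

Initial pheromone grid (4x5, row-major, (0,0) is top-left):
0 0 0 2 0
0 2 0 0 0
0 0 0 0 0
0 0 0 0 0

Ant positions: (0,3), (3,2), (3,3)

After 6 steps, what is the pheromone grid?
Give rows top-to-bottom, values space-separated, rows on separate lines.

After step 1: ants at (0,4),(2,2),(2,3)
  0 0 0 1 1
  0 1 0 0 0
  0 0 1 1 0
  0 0 0 0 0
After step 2: ants at (0,3),(2,3),(2,2)
  0 0 0 2 0
  0 0 0 0 0
  0 0 2 2 0
  0 0 0 0 0
After step 3: ants at (0,4),(2,2),(2,3)
  0 0 0 1 1
  0 0 0 0 0
  0 0 3 3 0
  0 0 0 0 0
After step 4: ants at (0,3),(2,3),(2,2)
  0 0 0 2 0
  0 0 0 0 0
  0 0 4 4 0
  0 0 0 0 0
After step 5: ants at (0,4),(2,2),(2,3)
  0 0 0 1 1
  0 0 0 0 0
  0 0 5 5 0
  0 0 0 0 0
After step 6: ants at (0,3),(2,3),(2,2)
  0 0 0 2 0
  0 0 0 0 0
  0 0 6 6 0
  0 0 0 0 0

0 0 0 2 0
0 0 0 0 0
0 0 6 6 0
0 0 0 0 0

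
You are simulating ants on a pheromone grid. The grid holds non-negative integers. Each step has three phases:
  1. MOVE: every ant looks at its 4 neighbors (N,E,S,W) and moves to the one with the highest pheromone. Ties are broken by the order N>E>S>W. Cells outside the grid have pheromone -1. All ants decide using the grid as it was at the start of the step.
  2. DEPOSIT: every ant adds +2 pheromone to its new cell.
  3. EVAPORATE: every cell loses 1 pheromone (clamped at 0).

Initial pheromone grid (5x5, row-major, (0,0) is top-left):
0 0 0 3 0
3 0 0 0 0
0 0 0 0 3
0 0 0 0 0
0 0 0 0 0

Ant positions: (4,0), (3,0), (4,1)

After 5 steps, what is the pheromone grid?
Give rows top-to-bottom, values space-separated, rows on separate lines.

After step 1: ants at (3,0),(2,0),(3,1)
  0 0 0 2 0
  2 0 0 0 0
  1 0 0 0 2
  1 1 0 0 0
  0 0 0 0 0
After step 2: ants at (2,0),(1,0),(3,0)
  0 0 0 1 0
  3 0 0 0 0
  2 0 0 0 1
  2 0 0 0 0
  0 0 0 0 0
After step 3: ants at (1,0),(2,0),(2,0)
  0 0 0 0 0
  4 0 0 0 0
  5 0 0 0 0
  1 0 0 0 0
  0 0 0 0 0
After step 4: ants at (2,0),(1,0),(1,0)
  0 0 0 0 0
  7 0 0 0 0
  6 0 0 0 0
  0 0 0 0 0
  0 0 0 0 0
After step 5: ants at (1,0),(2,0),(2,0)
  0 0 0 0 0
  8 0 0 0 0
  9 0 0 0 0
  0 0 0 0 0
  0 0 0 0 0

0 0 0 0 0
8 0 0 0 0
9 0 0 0 0
0 0 0 0 0
0 0 0 0 0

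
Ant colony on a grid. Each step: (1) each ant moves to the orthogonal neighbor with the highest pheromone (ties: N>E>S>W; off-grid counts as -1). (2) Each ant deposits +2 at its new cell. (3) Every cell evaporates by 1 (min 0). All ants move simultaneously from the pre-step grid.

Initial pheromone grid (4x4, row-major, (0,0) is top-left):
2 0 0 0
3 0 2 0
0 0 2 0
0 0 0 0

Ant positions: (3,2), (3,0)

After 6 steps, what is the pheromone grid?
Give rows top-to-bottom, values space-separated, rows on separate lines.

After step 1: ants at (2,2),(2,0)
  1 0 0 0
  2 0 1 0
  1 0 3 0
  0 0 0 0
After step 2: ants at (1,2),(1,0)
  0 0 0 0
  3 0 2 0
  0 0 2 0
  0 0 0 0
After step 3: ants at (2,2),(0,0)
  1 0 0 0
  2 0 1 0
  0 0 3 0
  0 0 0 0
After step 4: ants at (1,2),(1,0)
  0 0 0 0
  3 0 2 0
  0 0 2 0
  0 0 0 0
After step 5: ants at (2,2),(0,0)
  1 0 0 0
  2 0 1 0
  0 0 3 0
  0 0 0 0
After step 6: ants at (1,2),(1,0)
  0 0 0 0
  3 0 2 0
  0 0 2 0
  0 0 0 0

0 0 0 0
3 0 2 0
0 0 2 0
0 0 0 0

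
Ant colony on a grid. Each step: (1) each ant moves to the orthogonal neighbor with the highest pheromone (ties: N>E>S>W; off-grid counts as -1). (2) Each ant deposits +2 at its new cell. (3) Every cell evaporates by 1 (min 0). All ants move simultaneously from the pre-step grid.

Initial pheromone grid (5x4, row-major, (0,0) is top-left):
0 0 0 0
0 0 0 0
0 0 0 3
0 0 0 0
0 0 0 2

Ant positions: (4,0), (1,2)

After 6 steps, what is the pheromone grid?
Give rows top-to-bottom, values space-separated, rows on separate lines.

After step 1: ants at (3,0),(0,2)
  0 0 1 0
  0 0 0 0
  0 0 0 2
  1 0 0 0
  0 0 0 1
After step 2: ants at (2,0),(0,3)
  0 0 0 1
  0 0 0 0
  1 0 0 1
  0 0 0 0
  0 0 0 0
After step 3: ants at (1,0),(1,3)
  0 0 0 0
  1 0 0 1
  0 0 0 0
  0 0 0 0
  0 0 0 0
After step 4: ants at (0,0),(0,3)
  1 0 0 1
  0 0 0 0
  0 0 0 0
  0 0 0 0
  0 0 0 0
After step 5: ants at (0,1),(1,3)
  0 1 0 0
  0 0 0 1
  0 0 0 0
  0 0 0 0
  0 0 0 0
After step 6: ants at (0,2),(0,3)
  0 0 1 1
  0 0 0 0
  0 0 0 0
  0 0 0 0
  0 0 0 0

0 0 1 1
0 0 0 0
0 0 0 0
0 0 0 0
0 0 0 0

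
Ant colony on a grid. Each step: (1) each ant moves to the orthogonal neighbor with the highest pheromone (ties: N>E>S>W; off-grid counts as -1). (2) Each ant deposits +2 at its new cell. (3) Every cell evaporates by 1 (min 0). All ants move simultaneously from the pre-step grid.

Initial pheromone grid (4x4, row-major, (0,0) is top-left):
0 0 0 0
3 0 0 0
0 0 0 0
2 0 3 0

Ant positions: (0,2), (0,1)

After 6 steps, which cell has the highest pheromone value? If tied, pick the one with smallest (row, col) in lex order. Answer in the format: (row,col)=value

Answer: (0,2)=6

Derivation:
Step 1: ant0:(0,2)->E->(0,3) | ant1:(0,1)->E->(0,2)
  grid max=2 at (1,0)
Step 2: ant0:(0,3)->W->(0,2) | ant1:(0,2)->E->(0,3)
  grid max=2 at (0,2)
Step 3: ant0:(0,2)->E->(0,3) | ant1:(0,3)->W->(0,2)
  grid max=3 at (0,2)
Step 4: ant0:(0,3)->W->(0,2) | ant1:(0,2)->E->(0,3)
  grid max=4 at (0,2)
Step 5: ant0:(0,2)->E->(0,3) | ant1:(0,3)->W->(0,2)
  grid max=5 at (0,2)
Step 6: ant0:(0,3)->W->(0,2) | ant1:(0,2)->E->(0,3)
  grid max=6 at (0,2)
Final grid:
  0 0 6 6
  0 0 0 0
  0 0 0 0
  0 0 0 0
Max pheromone 6 at (0,2)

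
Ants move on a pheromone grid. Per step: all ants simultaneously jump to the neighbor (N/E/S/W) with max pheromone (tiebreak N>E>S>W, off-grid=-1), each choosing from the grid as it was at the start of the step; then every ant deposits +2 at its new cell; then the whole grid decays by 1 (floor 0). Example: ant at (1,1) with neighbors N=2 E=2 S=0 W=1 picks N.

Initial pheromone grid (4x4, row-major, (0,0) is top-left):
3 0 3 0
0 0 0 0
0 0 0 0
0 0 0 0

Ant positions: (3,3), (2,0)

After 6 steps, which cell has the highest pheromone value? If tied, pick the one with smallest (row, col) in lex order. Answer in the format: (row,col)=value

Answer: (0,0)=3

Derivation:
Step 1: ant0:(3,3)->N->(2,3) | ant1:(2,0)->N->(1,0)
  grid max=2 at (0,0)
Step 2: ant0:(2,3)->N->(1,3) | ant1:(1,0)->N->(0,0)
  grid max=3 at (0,0)
Step 3: ant0:(1,3)->N->(0,3) | ant1:(0,0)->E->(0,1)
  grid max=2 at (0,0)
Step 4: ant0:(0,3)->S->(1,3) | ant1:(0,1)->W->(0,0)
  grid max=3 at (0,0)
Step 5: ant0:(1,3)->N->(0,3) | ant1:(0,0)->E->(0,1)
  grid max=2 at (0,0)
Step 6: ant0:(0,3)->S->(1,3) | ant1:(0,1)->W->(0,0)
  grid max=3 at (0,0)
Final grid:
  3 0 0 0
  0 0 0 1
  0 0 0 0
  0 0 0 0
Max pheromone 3 at (0,0)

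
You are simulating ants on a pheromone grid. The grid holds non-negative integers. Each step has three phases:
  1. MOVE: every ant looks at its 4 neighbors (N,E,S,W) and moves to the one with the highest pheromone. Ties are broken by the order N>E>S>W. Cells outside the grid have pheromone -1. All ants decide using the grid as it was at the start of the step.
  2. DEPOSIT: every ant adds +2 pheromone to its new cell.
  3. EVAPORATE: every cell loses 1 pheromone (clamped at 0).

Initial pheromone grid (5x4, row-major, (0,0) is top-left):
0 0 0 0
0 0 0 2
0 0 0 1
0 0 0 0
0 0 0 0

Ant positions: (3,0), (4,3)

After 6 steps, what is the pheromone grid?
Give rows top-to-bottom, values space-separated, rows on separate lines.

After step 1: ants at (2,0),(3,3)
  0 0 0 0
  0 0 0 1
  1 0 0 0
  0 0 0 1
  0 0 0 0
After step 2: ants at (1,0),(2,3)
  0 0 0 0
  1 0 0 0
  0 0 0 1
  0 0 0 0
  0 0 0 0
After step 3: ants at (0,0),(1,3)
  1 0 0 0
  0 0 0 1
  0 0 0 0
  0 0 0 0
  0 0 0 0
After step 4: ants at (0,1),(0,3)
  0 1 0 1
  0 0 0 0
  0 0 0 0
  0 0 0 0
  0 0 0 0
After step 5: ants at (0,2),(1,3)
  0 0 1 0
  0 0 0 1
  0 0 0 0
  0 0 0 0
  0 0 0 0
After step 6: ants at (0,3),(0,3)
  0 0 0 3
  0 0 0 0
  0 0 0 0
  0 0 0 0
  0 0 0 0

0 0 0 3
0 0 0 0
0 0 0 0
0 0 0 0
0 0 0 0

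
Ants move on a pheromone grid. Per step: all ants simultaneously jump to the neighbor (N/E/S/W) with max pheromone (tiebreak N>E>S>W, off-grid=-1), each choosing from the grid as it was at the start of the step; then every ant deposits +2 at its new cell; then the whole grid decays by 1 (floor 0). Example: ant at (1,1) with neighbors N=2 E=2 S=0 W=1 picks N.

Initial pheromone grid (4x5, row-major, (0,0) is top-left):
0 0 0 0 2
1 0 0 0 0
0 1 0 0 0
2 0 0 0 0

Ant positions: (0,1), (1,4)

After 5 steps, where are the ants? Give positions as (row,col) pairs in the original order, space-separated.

Step 1: ant0:(0,1)->E->(0,2) | ant1:(1,4)->N->(0,4)
  grid max=3 at (0,4)
Step 2: ant0:(0,2)->E->(0,3) | ant1:(0,4)->S->(1,4)
  grid max=2 at (0,4)
Step 3: ant0:(0,3)->E->(0,4) | ant1:(1,4)->N->(0,4)
  grid max=5 at (0,4)
Step 4: ant0:(0,4)->S->(1,4) | ant1:(0,4)->S->(1,4)
  grid max=4 at (0,4)
Step 5: ant0:(1,4)->N->(0,4) | ant1:(1,4)->N->(0,4)
  grid max=7 at (0,4)

(0,4) (0,4)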